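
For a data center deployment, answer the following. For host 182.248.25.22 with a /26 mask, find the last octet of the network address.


Given: IP = 182.248.25.22, prefix = /26
Subnet mask = 255.255.255.192
Last octet of IP: 22
Last octet of mask: 192
Network last octet = 22 AND 192 = 0

0


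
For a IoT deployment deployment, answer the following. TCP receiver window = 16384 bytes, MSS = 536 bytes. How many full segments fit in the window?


Given: RWND = 16384 bytes, MSS = 536 bytes
Full segments = floor(RWND / MSS)
Full segments = floor(16384 / 536)
Full segments = floor(30.5672) = 30

30


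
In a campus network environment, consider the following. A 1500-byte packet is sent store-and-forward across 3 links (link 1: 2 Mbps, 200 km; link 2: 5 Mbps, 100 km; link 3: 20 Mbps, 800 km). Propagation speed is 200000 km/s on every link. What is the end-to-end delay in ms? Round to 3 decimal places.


Packet = 1500 bytes = 12000 bits. Store-and-forward: sum (t_trans + t_prop) per link.
Link 1: t_trans = 12000/(2*10^6) s = 6.0000 ms; t_prop = 200/200000 s = 1.0000 ms; subtotal = 7.0000 ms
Link 2: t_trans = 12000/(5*10^6) s = 2.4000 ms; t_prop = 100/200000 s = 0.5000 ms; subtotal = 2.9000 ms
Link 3: t_trans = 12000/(20*10^6) s = 0.6000 ms; t_prop = 800/200000 s = 4.0000 ms; subtotal = 4.6000 ms
End-to-end = 7.0000 + 2.9000 + 4.6000 = 14.5000 ms -> 14.500 ms (3 dp)

14.500


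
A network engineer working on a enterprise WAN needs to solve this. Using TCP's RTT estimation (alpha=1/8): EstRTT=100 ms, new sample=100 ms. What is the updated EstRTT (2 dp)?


Given: EstRTT = 100 ms, SampleRTT = 100 ms, alpha = 1/8
New EstRTT = (1 - alpha) * EstRTT + alpha * SampleRTT
(7/8) * 100 = 87.5
(1/8) * 100 = 12.5
New EstRTT = 87.5 + 12.5 = 100 ms -> 100.00 ms (2 dp)

100.00


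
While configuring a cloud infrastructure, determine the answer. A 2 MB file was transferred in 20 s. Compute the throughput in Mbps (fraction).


Given: file = 2 MB, time = 20 s
File in Mb = 2 * 8 = 16 Mb
Throughput = 16 / 20 Mbps
Throughput = 4/5 Mbps

4/5


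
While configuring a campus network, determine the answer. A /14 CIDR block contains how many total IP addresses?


Given: CIDR prefix /14
Host bits = 32 - 14 = 18
Total addresses = 2^18 = 262144

262144


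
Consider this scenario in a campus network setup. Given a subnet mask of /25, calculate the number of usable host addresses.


Given: subnet mask /25
Host bits = 32 - 25 = 7
Total addresses = 2^7 = 128
Usable hosts = 128 - 2 (network + broadcast) = 126

126


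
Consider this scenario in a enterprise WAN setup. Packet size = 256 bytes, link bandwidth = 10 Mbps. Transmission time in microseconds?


Given: packet = 256 bytes, bandwidth = 10 Mbps
Packet in bits = 256 * 8 = 2048 bits
Bandwidth = 10 * 10^6 = 10000000 bps
Time = 2048 / 10000000 seconds
Time in us = 2048 * 10^6 / 10000000 = 204.8

204.8


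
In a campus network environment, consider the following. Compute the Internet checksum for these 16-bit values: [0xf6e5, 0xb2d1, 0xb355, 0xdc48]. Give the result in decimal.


Given words: [0xf6e5, 0xb2d1, 0xb355, 0xdc48]
Step 1: Sum all words
Raw sum = 63205 + 45777 + 45909 + 56392 = 211283
Step 2: Fold carry: (14675 + 3) = 14678
One's complement = ~14678 & 0xFFFF = 50857

50857


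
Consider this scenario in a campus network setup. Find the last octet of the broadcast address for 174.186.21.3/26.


Given: IP = 174.186.21.3, prefix = /26
Host bits = 32 - 26 = 6
Network last octet = 3 AND mask = 0
Host part size = 2^6 - 1 = 63
Broadcast last octet = 0 OR 63 = 63

63


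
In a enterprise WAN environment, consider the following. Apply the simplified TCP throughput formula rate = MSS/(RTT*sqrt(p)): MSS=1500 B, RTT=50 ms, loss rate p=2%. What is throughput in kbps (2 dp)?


Given: MSS = 1500 bytes, RTT = 50 ms, loss = 2%
RTT in seconds = 50 / 1000 = 0.05
Loss rate = 2% = 0.02
sqrt(loss) = sqrt(0.02) = 0.141421356237
Throughput (bytes/s) = 1500 / (0.05 * 0.141421356237) = 212132.0344
Throughput (kbps) = 212132.0344 * 8 / 1000 = 1697.056275 -> 1697.06 kbps (2 dp)

1697.06


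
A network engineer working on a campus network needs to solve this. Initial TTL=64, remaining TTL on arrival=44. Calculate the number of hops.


Given: initial TTL = 64, received TTL = 44
Hops = initial TTL - received TTL
Hops = 64 - 44 = 20

20


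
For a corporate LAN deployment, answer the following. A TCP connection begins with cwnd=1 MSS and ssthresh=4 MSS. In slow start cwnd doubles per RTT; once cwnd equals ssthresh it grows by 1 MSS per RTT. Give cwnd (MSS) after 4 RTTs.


RTT 0: cwnd = 1 MSS (initial)
RTT 1: cwnd = 2 MSS (slow start, doubled)
RTT 2: cwnd = 4 MSS (slow start, doubled)
RTT 3: cwnd = 5 MSS (congestion avoidance, +1)
RTT 4: cwnd = 6 MSS (congestion avoidance, +1)

6


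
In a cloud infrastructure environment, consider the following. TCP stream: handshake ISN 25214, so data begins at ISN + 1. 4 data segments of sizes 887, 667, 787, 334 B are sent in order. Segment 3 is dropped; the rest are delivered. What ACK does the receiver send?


SYN uses sequence number 25214; first data byte = ISN + 1 = 25215.
Segment 1: SEQ = 25215, len = 887 B, covers [25215, 26101]
Segment 2: SEQ = 26102, len = 667 B, covers [26102, 26768]
Segment 3: SEQ = 26769, len = 787 B, covers [26769, 27555] [LOST]
Segment 4: SEQ = 27556, len = 334 B, covers [27556, 27889]
In-order data received: bytes [25215, 26768] (segments 1..2).
Segment 3 missing -> gap begins at byte 26769; later segments buffered out of order.
Cumulative ACK = next expected in-order byte = 25215 + 887 + 667 = 26769

26769


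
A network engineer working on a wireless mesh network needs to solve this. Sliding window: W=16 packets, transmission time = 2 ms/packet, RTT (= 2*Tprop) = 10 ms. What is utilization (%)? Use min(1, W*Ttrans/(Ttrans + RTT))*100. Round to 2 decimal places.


Given: W = 16, Ttrans = 2 ms, RTT = 10 ms (= 2 * Tprop, Tprop = 5 ms)
Cycle time = Ttrans + RTT = 2 + 10 = 12 ms (first packet sent until its ACK returns)
W * Ttrans = 16 * 2 = 32 ms of sending per cycle
W * Ttrans / (Ttrans + RTT) = 32 / 12 = 2.666667
U = min(1, 2.666667) = 1.000000
U% = 100.00%

100.00


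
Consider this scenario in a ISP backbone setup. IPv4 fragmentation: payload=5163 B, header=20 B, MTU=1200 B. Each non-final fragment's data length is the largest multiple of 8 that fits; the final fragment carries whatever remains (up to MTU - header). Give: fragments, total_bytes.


Max data per non-final fragment = floor((MTU - header)/8)*8 = floor((1200 - 20)/8)*8 = floor(1180/8)*8 = 1176 B
Final fragment needs no 8-byte alignment: it can carry up to MTU - header = 1180 B
Non-final fragments needed = ceil((payload - 1180) / 1176) = ceil(3983/1176) = ceil(3.3869) = 4
Number of fragments = 4 + 1 = 5
Fragment sizes (data): 4 * 1176 B + 459 B (last, 459 <= 1180 OK)
Total bytes sent = payload + n_frags * header = 5163 + 5*20 = 5163 + 100 = 5263 B

5, 5263


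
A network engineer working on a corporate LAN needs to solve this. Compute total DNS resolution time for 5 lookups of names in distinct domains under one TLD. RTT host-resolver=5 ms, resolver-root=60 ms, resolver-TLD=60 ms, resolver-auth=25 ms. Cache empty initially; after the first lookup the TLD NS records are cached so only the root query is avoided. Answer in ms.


Lookup 1 (cold cache): local + root + TLD + auth = 5 + 60 + 60 + 25 = 150 ms
Lookups 2..5 (TLD NS cached -> skip root; new domain -> still ask TLD and auth): local + TLD + auth = 5 + 60 + 25 = 90 ms each
Remaining 4 lookups: 4 * 90 = 360 ms
Total = 150 + 360 = 510 ms

510


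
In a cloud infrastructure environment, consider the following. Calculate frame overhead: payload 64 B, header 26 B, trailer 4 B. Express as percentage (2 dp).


Given: payload = 64 B, header = 26 B, trailer = 4 B
Overhead bytes = header + trailer = 26 + 4 = 30
Total frame = payload + overhead = 64 + 30 = 94
Overhead % = 30 / 94 * 100 = 31.9149% -> 31.91% (2 dp)

31.91


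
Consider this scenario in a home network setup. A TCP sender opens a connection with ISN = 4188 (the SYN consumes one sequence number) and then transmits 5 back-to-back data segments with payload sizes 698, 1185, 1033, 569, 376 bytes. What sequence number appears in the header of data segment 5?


The SYN occupies sequence number ISN = 4188, so the first data byte is ISN + 1 = 4189.
SEQ of data segment i = (ISN + 1) + sum of payload sizes of segments 1..i-1.
Segment 1: SEQ = 4189, payload = 698 bytes
Segment 2: SEQ = 4887, payload = 1185 bytes
Segment 3: SEQ = 6072, payload = 1033 bytes
Segment 4: SEQ = 7105, payload = 569 bytes
Segment 5: SEQ = 7674, payload = 376 bytes
SEQ of segment 5 = 4189 + 698 + 1185 + 1033 + 569 = 7674

7674


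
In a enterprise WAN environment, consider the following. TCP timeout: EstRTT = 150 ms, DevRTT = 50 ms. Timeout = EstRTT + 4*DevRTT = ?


Given: EstRTT = 150 ms, DevRTT = 50 ms
Timeout = EstRTT + 4 * DevRTT
4 * DevRTT = 4 * 50 = 200
Timeout = 150 + 200 = 350 ms

350


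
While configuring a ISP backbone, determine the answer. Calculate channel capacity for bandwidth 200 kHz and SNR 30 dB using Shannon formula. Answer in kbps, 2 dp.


Given: B = 200 kHz, SNR = 30 dB
SNR linear = 10^(30/10) = 1000
1 + SNR = 1001
log2(1001) = 9.9672262588
C = 200 * 1000 * 9.9672262588 = 1993445.2518 bps
C = 1993.445252 kbps -> 1993.45 kbps (2 dp)

1993.45


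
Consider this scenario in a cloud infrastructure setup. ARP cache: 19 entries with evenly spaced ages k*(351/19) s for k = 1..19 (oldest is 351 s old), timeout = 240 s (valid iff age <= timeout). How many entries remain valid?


Ages are k * 351/19 s for k = 1..19 (spacing = 18.4737 s).
Entry k is valid iff k * 351/19 <= 240 iff k <= 19 * 240 / 351 = 12.9915
n_valid = floor(12.9915) = 12
(n_stale = 19 - 12 = 7)

12


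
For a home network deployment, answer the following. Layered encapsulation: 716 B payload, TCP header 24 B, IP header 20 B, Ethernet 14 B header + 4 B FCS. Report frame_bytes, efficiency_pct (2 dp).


TCP segment = 716 + 24 = 740 B
IP packet = 740 + 20 = 760 B
Ethernet frame = 760 + 14 + 4 = 778 B
Efficiency = app / frame = 716 / 778 = 0.920308 = 92.0308% -> 92.03% (2 dp)

778, 92.03


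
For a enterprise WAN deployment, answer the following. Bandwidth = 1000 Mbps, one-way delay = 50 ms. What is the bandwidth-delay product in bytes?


Given: bandwidth = 1000 Mbps, delay = 50 ms
BDP in bits = 1000 * 10^6 * 50 / 1000
BDP in bits = 50000000
BDP in bytes = 50000000 / 8 = 6250000

6250000


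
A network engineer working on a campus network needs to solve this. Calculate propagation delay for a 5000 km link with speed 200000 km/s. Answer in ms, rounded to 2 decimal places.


Given: distance = 5000 km, speed = 200000 km/s
Delay = distance / speed = 5000 / 200000 seconds
Delay in ms = 5000 * 1000 / 200000
Delay = 25.0000 ms
Rounded to 2 dp = 25.00 ms

25.00


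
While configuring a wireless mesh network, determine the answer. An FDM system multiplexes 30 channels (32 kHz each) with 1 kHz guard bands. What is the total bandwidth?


Given: 30 channels, 32 kHz each, guard = 1 kHz
Channel bandwidth = 30 * 32 = 960 kHz
Guard bands = 29 gaps * 1 kHz = 29 kHz
Total = 960 + 29 = 989 kHz

989


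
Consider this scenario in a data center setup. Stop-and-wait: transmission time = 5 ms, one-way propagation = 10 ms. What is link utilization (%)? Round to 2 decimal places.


Given: Ttrans = 5 ms, Tprop = 10 ms
RTT = 2 * Tprop = 2 * 10 = 20 ms
U = Ttrans / (Ttrans + RTT)
U = 5 / (5 + 20)
U = 5 / 25 = 0.2
U% = 20.00%

20.00


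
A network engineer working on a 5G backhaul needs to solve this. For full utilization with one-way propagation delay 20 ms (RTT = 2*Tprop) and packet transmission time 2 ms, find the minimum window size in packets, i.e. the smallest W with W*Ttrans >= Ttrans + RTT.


Given: Ttrans = 2 ms, RTT = 40 ms (= 2 * Tprop, Tprop = 20 ms)
Time until first ACK returns = Ttrans + RTT = 2 + 40 = 42 ms
Need W * Ttrans >= Ttrans + RTT  ->  W >= (Ttrans + RTT) / Ttrans
(Ttrans + RTT) / Ttrans = 42 / 2 = 21
W_min = ceil(21) = 21

21


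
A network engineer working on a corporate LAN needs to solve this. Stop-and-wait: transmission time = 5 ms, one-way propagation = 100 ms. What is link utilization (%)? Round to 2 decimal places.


Given: Ttrans = 5 ms, Tprop = 100 ms
RTT = 2 * Tprop = 2 * 100 = 200 ms
U = Ttrans / (Ttrans + RTT)
U = 5 / (5 + 200)
U = 5 / 205 = 0.02439
U% = 2.44%

2.44


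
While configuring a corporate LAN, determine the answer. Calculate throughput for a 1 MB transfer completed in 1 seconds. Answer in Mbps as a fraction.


Given: file = 1 MB, time = 1 s
File in Mb = 1 * 8 = 8 Mb
Throughput = 8 / 1 Mbps
Throughput = 8 Mbps

8


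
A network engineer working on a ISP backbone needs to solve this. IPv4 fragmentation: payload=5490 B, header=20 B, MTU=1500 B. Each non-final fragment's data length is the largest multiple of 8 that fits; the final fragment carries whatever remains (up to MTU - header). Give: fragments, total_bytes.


Max data per non-final fragment = floor((MTU - header)/8)*8 = floor((1500 - 20)/8)*8 = floor(1480/8)*8 = 1480 B
Final fragment needs no 8-byte alignment: it can carry up to MTU - header = 1480 B
Non-final fragments needed = ceil((payload - 1480) / 1480) = ceil(4010/1480) = ceil(2.7095) = 3
Number of fragments = 3 + 1 = 4
Fragment sizes (data): 3 * 1480 B + 1050 B (last, 1050 <= 1480 OK)
Total bytes sent = payload + n_frags * header = 5490 + 4*20 = 5490 + 80 = 5570 B

4, 5570


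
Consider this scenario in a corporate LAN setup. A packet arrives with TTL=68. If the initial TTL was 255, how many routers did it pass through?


Given: initial TTL = 255, received TTL = 68
Hops = initial TTL - received TTL
Hops = 255 - 68 = 187

187


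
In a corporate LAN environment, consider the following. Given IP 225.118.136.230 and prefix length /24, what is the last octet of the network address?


Given: IP = 225.118.136.230, prefix = /24
Subnet mask = 255.255.255.0
Last octet of IP: 230
Last octet of mask: 0
Network last octet = 230 AND 0 = 0

0


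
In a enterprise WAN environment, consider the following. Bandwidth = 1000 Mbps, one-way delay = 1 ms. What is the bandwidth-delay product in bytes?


Given: bandwidth = 1000 Mbps, delay = 1 ms
BDP in bits = 1000 * 10^6 * 1 / 1000
BDP in bits = 1000000
BDP in bytes = 1000000 / 8 = 125000

125000


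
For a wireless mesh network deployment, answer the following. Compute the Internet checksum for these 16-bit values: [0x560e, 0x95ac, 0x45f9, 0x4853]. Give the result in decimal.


Given words: [0x560e, 0x95ac, 0x45f9, 0x4853]
Step 1: Sum all words
Raw sum = 22030 + 38316 + 17913 + 18515 = 96774
Step 2: Fold carry: (31238 + 1) = 31239
One's complement = ~31239 & 0xFFFF = 34296

34296


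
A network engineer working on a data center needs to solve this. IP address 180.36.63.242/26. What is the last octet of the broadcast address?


Given: IP = 180.36.63.242, prefix = /26
Host bits = 32 - 26 = 6
Network last octet = 242 AND mask = 192
Host part size = 2^6 - 1 = 63
Broadcast last octet = 192 OR 63 = 255

255


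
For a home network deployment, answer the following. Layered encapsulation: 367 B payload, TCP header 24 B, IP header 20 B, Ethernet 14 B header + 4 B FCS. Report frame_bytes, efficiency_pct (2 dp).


TCP segment = 367 + 24 = 391 B
IP packet = 391 + 20 = 411 B
Ethernet frame = 411 + 14 + 4 = 429 B
Efficiency = app / frame = 367 / 429 = 0.855478 = 85.5478% -> 85.55% (2 dp)

429, 85.55


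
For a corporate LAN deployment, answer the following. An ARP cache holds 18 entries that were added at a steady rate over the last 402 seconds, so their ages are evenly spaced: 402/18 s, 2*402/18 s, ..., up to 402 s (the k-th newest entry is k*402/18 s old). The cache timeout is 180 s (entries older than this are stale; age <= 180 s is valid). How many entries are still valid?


Ages are k * 402/18 s for k = 1..18 (spacing = 22.3333 s).
Entry k is valid iff k * 402/18 <= 180 iff k <= 18 * 180 / 402 = 8.0597
n_valid = floor(8.0597) = 8
(n_stale = 18 - 8 = 10)

8


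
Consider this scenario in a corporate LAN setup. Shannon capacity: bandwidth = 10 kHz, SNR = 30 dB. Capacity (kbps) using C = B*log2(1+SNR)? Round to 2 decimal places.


Given: B = 10 kHz, SNR = 30 dB
SNR linear = 10^(30/10) = 1000
1 + SNR = 1001
log2(1001) = 9.9672262588
C = 10 * 1000 * 9.9672262588 = 99672.2626 bps
C = 99.672263 kbps -> 99.67 kbps (2 dp)

99.67


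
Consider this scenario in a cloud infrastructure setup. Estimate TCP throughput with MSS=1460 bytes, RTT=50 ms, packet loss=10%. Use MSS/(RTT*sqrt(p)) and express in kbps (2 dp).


Given: MSS = 1460 bytes, RTT = 50 ms, loss = 10%
RTT in seconds = 50 / 1000 = 0.05
Loss rate = 10% = 0.1
sqrt(loss) = sqrt(0.1) = 0.316227766017
Throughput (bytes/s) = 1460 / (0.05 * 0.316227766017) = 92338.5077
Throughput (kbps) = 92338.5077 * 8 / 1000 = 738.708061 -> 738.71 kbps (2 dp)

738.71


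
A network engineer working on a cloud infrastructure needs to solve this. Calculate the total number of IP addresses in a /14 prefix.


Given: CIDR prefix /14
Host bits = 32 - 14 = 18
Total addresses = 2^18 = 262144

262144


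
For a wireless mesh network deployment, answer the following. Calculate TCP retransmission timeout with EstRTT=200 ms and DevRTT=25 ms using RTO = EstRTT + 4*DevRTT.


Given: EstRTT = 200 ms, DevRTT = 25 ms
Timeout = EstRTT + 4 * DevRTT
4 * DevRTT = 4 * 25 = 100
Timeout = 200 + 100 = 300 ms

300


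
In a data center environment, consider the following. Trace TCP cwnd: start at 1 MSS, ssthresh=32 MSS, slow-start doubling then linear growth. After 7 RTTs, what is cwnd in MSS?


RTT 0: cwnd = 1 MSS (initial)
RTT 1: cwnd = 2 MSS (slow start, doubled)
RTT 2: cwnd = 4 MSS (slow start, doubled)
RTT 3: cwnd = 8 MSS (slow start, doubled)
RTT 4: cwnd = 16 MSS (slow start, doubled)
RTT 5: cwnd = 32 MSS (slow start, doubled)
RTT 6: cwnd = 33 MSS (congestion avoidance, +1)
RTT 7: cwnd = 34 MSS (congestion avoidance, +1)

34


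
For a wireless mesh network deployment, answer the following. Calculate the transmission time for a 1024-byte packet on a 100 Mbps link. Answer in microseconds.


Given: packet = 1024 bytes, bandwidth = 100 Mbps
Packet in bits = 1024 * 8 = 8192 bits
Bandwidth = 100 * 10^6 = 100000000 bps
Time = 8192 / 100000000 seconds
Time in us = 8192 * 10^6 / 100000000 = 81.92

81.92


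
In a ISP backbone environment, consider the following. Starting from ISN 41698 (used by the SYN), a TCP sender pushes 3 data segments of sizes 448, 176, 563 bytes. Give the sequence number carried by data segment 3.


The SYN occupies sequence number ISN = 41698, so the first data byte is ISN + 1 = 41699.
SEQ of data segment i = (ISN + 1) + sum of payload sizes of segments 1..i-1.
Segment 1: SEQ = 41699, payload = 448 bytes
Segment 2: SEQ = 42147, payload = 176 bytes
Segment 3: SEQ = 42323, payload = 563 bytes
SEQ of segment 3 = 41699 + 448 + 176 = 42323

42323


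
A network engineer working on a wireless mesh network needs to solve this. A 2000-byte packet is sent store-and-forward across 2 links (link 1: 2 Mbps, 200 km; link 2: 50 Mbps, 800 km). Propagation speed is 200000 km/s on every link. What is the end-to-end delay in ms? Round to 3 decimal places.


Packet = 2000 bytes = 16000 bits. Store-and-forward: sum (t_trans + t_prop) per link.
Link 1: t_trans = 16000/(2*10^6) s = 8.0000 ms; t_prop = 200/200000 s = 1.0000 ms; subtotal = 9.0000 ms
Link 2: t_trans = 16000/(50*10^6) s = 0.3200 ms; t_prop = 800/200000 s = 4.0000 ms; subtotal = 4.3200 ms
End-to-end = 9.0000 + 4.3200 = 13.3200 ms -> 13.320 ms (3 dp)

13.320


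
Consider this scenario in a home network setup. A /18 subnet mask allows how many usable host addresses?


Given: subnet mask /18
Host bits = 32 - 18 = 14
Total addresses = 2^14 = 16384
Usable hosts = 16384 - 2 (network + broadcast) = 16382

16382


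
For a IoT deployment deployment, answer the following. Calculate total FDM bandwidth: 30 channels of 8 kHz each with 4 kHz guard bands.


Given: 30 channels, 8 kHz each, guard = 4 kHz
Channel bandwidth = 30 * 8 = 240 kHz
Guard bands = 29 gaps * 4 kHz = 116 kHz
Total = 240 + 116 = 356 kHz

356


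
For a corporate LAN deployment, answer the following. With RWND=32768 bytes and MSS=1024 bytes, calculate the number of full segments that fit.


Given: RWND = 32768 bytes, MSS = 1024 bytes
Full segments = floor(RWND / MSS)
Full segments = floor(32768 / 1024)
Full segments = floor(32.0) = 32

32


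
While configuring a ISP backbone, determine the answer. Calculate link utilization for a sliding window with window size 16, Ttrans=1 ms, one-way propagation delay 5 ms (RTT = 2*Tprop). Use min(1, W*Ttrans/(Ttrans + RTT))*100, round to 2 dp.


Given: W = 16, Ttrans = 1 ms, RTT = 10 ms (= 2 * Tprop, Tprop = 5 ms)
Cycle time = Ttrans + RTT = 1 + 10 = 11 ms (first packet sent until its ACK returns)
W * Ttrans = 16 * 1 = 16 ms of sending per cycle
W * Ttrans / (Ttrans + RTT) = 16 / 11 = 1.454545
U = min(1, 1.454545) = 1.000000
U% = 100.00%

100.00


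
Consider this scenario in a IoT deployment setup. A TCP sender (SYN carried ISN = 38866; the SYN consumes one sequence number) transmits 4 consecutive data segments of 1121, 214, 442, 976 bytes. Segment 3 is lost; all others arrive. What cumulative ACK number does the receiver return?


SYN uses sequence number 38866; first data byte = ISN + 1 = 38867.
Segment 1: SEQ = 38867, len = 1121 B, covers [38867, 39987]
Segment 2: SEQ = 39988, len = 214 B, covers [39988, 40201]
Segment 3: SEQ = 40202, len = 442 B, covers [40202, 40643] [LOST]
Segment 4: SEQ = 40644, len = 976 B, covers [40644, 41619]
In-order data received: bytes [38867, 40201] (segments 1..2).
Segment 3 missing -> gap begins at byte 40202; later segments buffered out of order.
Cumulative ACK = next expected in-order byte = 38867 + 1121 + 214 = 40202

40202


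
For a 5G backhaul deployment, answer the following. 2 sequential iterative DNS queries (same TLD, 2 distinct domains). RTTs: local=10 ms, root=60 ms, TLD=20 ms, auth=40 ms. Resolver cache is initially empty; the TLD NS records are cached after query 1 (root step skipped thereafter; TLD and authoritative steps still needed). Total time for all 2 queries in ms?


Lookup 1 (cold cache): local + root + TLD + auth = 10 + 60 + 20 + 40 = 130 ms
Lookups 2..2 (TLD NS cached -> skip root; new domain -> still ask TLD and auth): local + TLD + auth = 10 + 20 + 40 = 70 ms each
Remaining 1 lookups: 1 * 70 = 70 ms
Total = 130 + 70 = 200 ms

200


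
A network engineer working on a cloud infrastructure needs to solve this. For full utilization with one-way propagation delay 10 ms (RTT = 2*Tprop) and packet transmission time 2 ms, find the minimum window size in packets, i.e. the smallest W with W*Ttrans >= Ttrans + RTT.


Given: Ttrans = 2 ms, RTT = 20 ms (= 2 * Tprop, Tprop = 10 ms)
Time until first ACK returns = Ttrans + RTT = 2 + 20 = 22 ms
Need W * Ttrans >= Ttrans + RTT  ->  W >= (Ttrans + RTT) / Ttrans
(Ttrans + RTT) / Ttrans = 22 / 2 = 11
W_min = ceil(11) = 11

11


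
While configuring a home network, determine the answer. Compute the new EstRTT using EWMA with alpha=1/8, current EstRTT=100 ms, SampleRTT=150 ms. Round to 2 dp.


Given: EstRTT = 100 ms, SampleRTT = 150 ms, alpha = 1/8
New EstRTT = (1 - alpha) * EstRTT + alpha * SampleRTT
(7/8) * 100 = 87.5
(1/8) * 150 = 18.75
New EstRTT = 87.5 + 18.75 = 106.25 ms -> 106.25 ms (2 dp)

106.25


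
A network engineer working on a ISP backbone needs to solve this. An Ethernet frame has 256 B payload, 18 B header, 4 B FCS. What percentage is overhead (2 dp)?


Given: payload = 256 B, header = 18 B, trailer = 4 B
Overhead bytes = header + trailer = 18 + 4 = 22
Total frame = payload + overhead = 256 + 22 = 278
Overhead % = 22 / 278 * 100 = 7.9137% -> 7.91% (2 dp)

7.91


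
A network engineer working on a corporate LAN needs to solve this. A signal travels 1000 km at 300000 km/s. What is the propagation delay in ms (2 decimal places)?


Given: distance = 1000 km, speed = 300000 km/s
Delay = distance / speed = 1000 / 300000 seconds
Delay in ms = 1000 * 1000 / 300000
Delay = 3.3333 ms
Rounded to 2 dp = 3.33 ms

3.33


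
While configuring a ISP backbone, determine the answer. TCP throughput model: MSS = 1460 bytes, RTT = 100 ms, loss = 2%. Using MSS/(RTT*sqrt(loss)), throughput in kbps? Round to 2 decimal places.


Given: MSS = 1460 bytes, RTT = 100 ms, loss = 2%
RTT in seconds = 100 / 1000 = 0.1
Loss rate = 2% = 0.02
sqrt(loss) = sqrt(0.02) = 0.141421356237
Throughput (bytes/s) = 1460 / (0.1 * 0.141421356237) = 103237.5901
Throughput (kbps) = 103237.5901 * 8 / 1000 = 825.900720 -> 825.90 kbps (2 dp)

825.90


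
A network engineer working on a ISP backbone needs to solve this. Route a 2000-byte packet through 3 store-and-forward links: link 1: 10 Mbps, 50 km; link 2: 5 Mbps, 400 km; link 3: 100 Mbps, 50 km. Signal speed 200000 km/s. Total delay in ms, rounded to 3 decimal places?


Packet = 2000 bytes = 16000 bits. Store-and-forward: sum (t_trans + t_prop) per link.
Link 1: t_trans = 16000/(10*10^6) s = 1.6000 ms; t_prop = 50/200000 s = 0.2500 ms; subtotal = 1.8500 ms
Link 2: t_trans = 16000/(5*10^6) s = 3.2000 ms; t_prop = 400/200000 s = 2.0000 ms; subtotal = 5.2000 ms
Link 3: t_trans = 16000/(100*10^6) s = 0.1600 ms; t_prop = 50/200000 s = 0.2500 ms; subtotal = 0.4100 ms
End-to-end = 1.8500 + 5.2000 + 0.4100 = 7.4600 ms -> 7.460 ms (3 dp)

7.460


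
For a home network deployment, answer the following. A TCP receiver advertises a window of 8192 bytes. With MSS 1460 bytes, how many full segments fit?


Given: RWND = 8192 bytes, MSS = 1460 bytes
Full segments = floor(RWND / MSS)
Full segments = floor(8192 / 1460)
Full segments = floor(5.611) = 5

5


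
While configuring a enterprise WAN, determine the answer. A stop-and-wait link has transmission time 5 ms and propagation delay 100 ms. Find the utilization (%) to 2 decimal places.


Given: Ttrans = 5 ms, Tprop = 100 ms
RTT = 2 * Tprop = 2 * 100 = 200 ms
U = Ttrans / (Ttrans + RTT)
U = 5 / (5 + 200)
U = 5 / 205 = 0.02439
U% = 2.44%

2.44


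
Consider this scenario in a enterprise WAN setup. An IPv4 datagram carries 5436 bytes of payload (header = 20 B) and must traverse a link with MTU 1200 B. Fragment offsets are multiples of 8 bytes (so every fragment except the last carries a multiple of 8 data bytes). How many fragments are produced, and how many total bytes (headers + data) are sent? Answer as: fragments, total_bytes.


Max data per non-final fragment = floor((MTU - header)/8)*8 = floor((1200 - 20)/8)*8 = floor(1180/8)*8 = 1176 B
Final fragment needs no 8-byte alignment: it can carry up to MTU - header = 1180 B
Non-final fragments needed = ceil((payload - 1180) / 1176) = ceil(4256/1176) = ceil(3.6190) = 4
Number of fragments = 4 + 1 = 5
Fragment sizes (data): 4 * 1176 B + 732 B (last, 732 <= 1180 OK)
Total bytes sent = payload + n_frags * header = 5436 + 5*20 = 5436 + 100 = 5536 B

5, 5536


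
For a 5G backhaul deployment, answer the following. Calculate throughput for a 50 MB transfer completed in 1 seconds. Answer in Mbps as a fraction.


Given: file = 50 MB, time = 1 s
File in Mb = 50 * 8 = 400 Mb
Throughput = 400 / 1 Mbps
Throughput = 400 Mbps

400


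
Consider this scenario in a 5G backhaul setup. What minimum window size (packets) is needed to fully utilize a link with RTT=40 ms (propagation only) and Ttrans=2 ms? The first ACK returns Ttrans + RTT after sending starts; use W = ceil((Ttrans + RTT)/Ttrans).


Given: Ttrans = 2 ms, RTT = 40 ms (= 2 * Tprop, Tprop = 20 ms)
Time until first ACK returns = Ttrans + RTT = 2 + 40 = 42 ms
Need W * Ttrans >= Ttrans + RTT  ->  W >= (Ttrans + RTT) / Ttrans
(Ttrans + RTT) / Ttrans = 42 / 2 = 21
W_min = ceil(21) = 21

21


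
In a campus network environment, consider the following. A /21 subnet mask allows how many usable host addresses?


Given: subnet mask /21
Host bits = 32 - 21 = 11
Total addresses = 2^11 = 2048
Usable hosts = 2048 - 2 (network + broadcast) = 2046

2046


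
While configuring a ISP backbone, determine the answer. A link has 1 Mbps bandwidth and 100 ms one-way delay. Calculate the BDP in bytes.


Given: bandwidth = 1 Mbps, delay = 100 ms
BDP in bits = 1 * 10^6 * 100 / 1000
BDP in bits = 100000
BDP in bytes = 100000 / 8 = 12500

12500


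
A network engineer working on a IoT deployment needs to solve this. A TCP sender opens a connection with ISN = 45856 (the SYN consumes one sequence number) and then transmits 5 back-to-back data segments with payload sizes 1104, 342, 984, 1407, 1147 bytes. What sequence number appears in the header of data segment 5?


The SYN occupies sequence number ISN = 45856, so the first data byte is ISN + 1 = 45857.
SEQ of data segment i = (ISN + 1) + sum of payload sizes of segments 1..i-1.
Segment 1: SEQ = 45857, payload = 1104 bytes
Segment 2: SEQ = 46961, payload = 342 bytes
Segment 3: SEQ = 47303, payload = 984 bytes
Segment 4: SEQ = 48287, payload = 1407 bytes
Segment 5: SEQ = 49694, payload = 1147 bytes
SEQ of segment 5 = 45857 + 1104 + 342 + 984 + 1407 = 49694

49694


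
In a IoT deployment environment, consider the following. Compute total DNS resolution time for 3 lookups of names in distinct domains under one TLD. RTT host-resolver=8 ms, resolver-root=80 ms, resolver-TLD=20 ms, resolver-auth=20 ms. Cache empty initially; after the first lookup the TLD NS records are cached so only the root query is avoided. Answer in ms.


Lookup 1 (cold cache): local + root + TLD + auth = 8 + 80 + 20 + 20 = 128 ms
Lookups 2..3 (TLD NS cached -> skip root; new domain -> still ask TLD and auth): local + TLD + auth = 8 + 20 + 20 = 48 ms each
Remaining 2 lookups: 2 * 48 = 96 ms
Total = 128 + 96 = 224 ms

224


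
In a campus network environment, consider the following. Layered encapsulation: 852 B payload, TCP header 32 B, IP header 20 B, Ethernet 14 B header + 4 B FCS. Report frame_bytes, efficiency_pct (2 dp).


TCP segment = 852 + 32 = 884 B
IP packet = 884 + 20 = 904 B
Ethernet frame = 904 + 14 + 4 = 922 B
Efficiency = app / frame = 852 / 922 = 0.924078 = 92.4078% -> 92.41% (2 dp)

922, 92.41


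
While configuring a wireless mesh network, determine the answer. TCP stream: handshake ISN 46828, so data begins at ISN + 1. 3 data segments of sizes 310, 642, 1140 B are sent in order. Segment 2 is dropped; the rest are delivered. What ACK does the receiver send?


SYN uses sequence number 46828; first data byte = ISN + 1 = 46829.
Segment 1: SEQ = 46829, len = 310 B, covers [46829, 47138]
Segment 2: SEQ = 47139, len = 642 B, covers [47139, 47780] [LOST]
Segment 3: SEQ = 47781, len = 1140 B, covers [47781, 48920]
In-order data received: bytes [46829, 47138] (segments 1..1).
Segment 2 missing -> gap begins at byte 47139; later segments buffered out of order.
Cumulative ACK = next expected in-order byte = 46829 + 310 = 47139

47139


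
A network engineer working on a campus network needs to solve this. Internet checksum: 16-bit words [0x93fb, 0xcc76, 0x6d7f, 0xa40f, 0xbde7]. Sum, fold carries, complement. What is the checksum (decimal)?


Given words: [0x93fb, 0xcc76, 0x6d7f, 0xa40f, 0xbde7]
Step 1: Sum all words
Raw sum = 37883 + 52342 + 28031 + 41999 + 48615 = 208870
Step 2: Fold carry: (12262 + 3) = 12265
One's complement = ~12265 & 0xFFFF = 53270

53270


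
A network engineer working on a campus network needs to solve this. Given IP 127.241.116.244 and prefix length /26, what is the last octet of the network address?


Given: IP = 127.241.116.244, prefix = /26
Subnet mask = 255.255.255.192
Last octet of IP: 244
Last octet of mask: 192
Network last octet = 244 AND 192 = 192

192


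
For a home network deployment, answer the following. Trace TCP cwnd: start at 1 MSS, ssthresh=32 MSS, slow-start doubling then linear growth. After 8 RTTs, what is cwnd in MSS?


RTT 0: cwnd = 1 MSS (initial)
RTT 1: cwnd = 2 MSS (slow start, doubled)
RTT 2: cwnd = 4 MSS (slow start, doubled)
RTT 3: cwnd = 8 MSS (slow start, doubled)
RTT 4: cwnd = 16 MSS (slow start, doubled)
RTT 5: cwnd = 32 MSS (slow start, doubled)
RTT 6: cwnd = 33 MSS (congestion avoidance, +1)
RTT 7: cwnd = 34 MSS (congestion avoidance, +1)
RTT 8: cwnd = 35 MSS (congestion avoidance, +1)

35


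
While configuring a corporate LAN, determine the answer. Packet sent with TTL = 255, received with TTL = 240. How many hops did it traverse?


Given: initial TTL = 255, received TTL = 240
Hops = initial TTL - received TTL
Hops = 255 - 240 = 15

15


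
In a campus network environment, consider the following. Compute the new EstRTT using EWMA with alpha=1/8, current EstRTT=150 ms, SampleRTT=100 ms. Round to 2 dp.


Given: EstRTT = 150 ms, SampleRTT = 100 ms, alpha = 1/8
New EstRTT = (1 - alpha) * EstRTT + alpha * SampleRTT
(7/8) * 150 = 131.25
(1/8) * 100 = 12.5
New EstRTT = 131.25 + 12.5 = 143.75 ms -> 143.75 ms (2 dp)

143.75


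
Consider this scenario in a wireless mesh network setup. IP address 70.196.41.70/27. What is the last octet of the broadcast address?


Given: IP = 70.196.41.70, prefix = /27
Host bits = 32 - 27 = 5
Network last octet = 70 AND mask = 64
Host part size = 2^5 - 1 = 31
Broadcast last octet = 64 OR 31 = 95

95


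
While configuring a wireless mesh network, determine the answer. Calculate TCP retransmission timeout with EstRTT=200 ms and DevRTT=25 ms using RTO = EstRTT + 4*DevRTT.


Given: EstRTT = 200 ms, DevRTT = 25 ms
Timeout = EstRTT + 4 * DevRTT
4 * DevRTT = 4 * 25 = 100
Timeout = 200 + 100 = 300 ms

300


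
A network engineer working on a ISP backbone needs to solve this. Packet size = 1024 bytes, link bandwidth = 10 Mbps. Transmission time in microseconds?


Given: packet = 1024 bytes, bandwidth = 10 Mbps
Packet in bits = 1024 * 8 = 8192 bits
Bandwidth = 10 * 10^6 = 10000000 bps
Time = 8192 / 10000000 seconds
Time in us = 8192 * 10^6 / 10000000 = 819.2

819.2


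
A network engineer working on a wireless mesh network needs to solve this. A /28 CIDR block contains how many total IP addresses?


Given: CIDR prefix /28
Host bits = 32 - 28 = 4
Total addresses = 2^4 = 16

16


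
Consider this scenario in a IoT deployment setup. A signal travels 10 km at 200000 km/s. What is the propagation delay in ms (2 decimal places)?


Given: distance = 10 km, speed = 200000 km/s
Delay = distance / speed = 10 / 200000 seconds
Delay in ms = 10 * 1000 / 200000
Delay = 0.0500 ms
Rounded to 2 dp = 0.05 ms

0.05


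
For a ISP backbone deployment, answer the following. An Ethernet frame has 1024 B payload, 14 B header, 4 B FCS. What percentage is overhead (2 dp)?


Given: payload = 1024 B, header = 14 B, trailer = 4 B
Overhead bytes = header + trailer = 14 + 4 = 18
Total frame = payload + overhead = 1024 + 18 = 1042
Overhead % = 18 / 1042 * 100 = 1.7274% -> 1.73% (2 dp)

1.73


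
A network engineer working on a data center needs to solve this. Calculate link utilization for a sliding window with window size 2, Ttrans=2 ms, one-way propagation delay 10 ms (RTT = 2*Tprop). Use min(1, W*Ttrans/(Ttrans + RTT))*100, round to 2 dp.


Given: W = 2, Ttrans = 2 ms, RTT = 20 ms (= 2 * Tprop, Tprop = 10 ms)
Cycle time = Ttrans + RTT = 2 + 20 = 22 ms (first packet sent until its ACK returns)
W * Ttrans = 2 * 2 = 4 ms of sending per cycle
W * Ttrans / (Ttrans + RTT) = 4 / 22 = 0.181818
U = min(1, 0.181818) = 0.181818
U% = 18.18%

18.18


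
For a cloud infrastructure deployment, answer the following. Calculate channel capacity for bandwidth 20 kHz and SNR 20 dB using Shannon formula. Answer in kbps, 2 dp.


Given: B = 20 kHz, SNR = 20 dB
SNR linear = 10^(20/10) = 100
1 + SNR = 101
log2(101) = 6.6582114828
C = 20 * 1000 * 6.6582114828 = 133164.2297 bps
C = 133.164230 kbps -> 133.16 kbps (2 dp)

133.16


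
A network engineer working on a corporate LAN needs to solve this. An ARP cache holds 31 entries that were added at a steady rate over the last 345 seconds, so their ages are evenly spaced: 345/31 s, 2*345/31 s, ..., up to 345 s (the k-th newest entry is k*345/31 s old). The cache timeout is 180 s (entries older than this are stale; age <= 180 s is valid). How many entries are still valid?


Ages are k * 345/31 s for k = 1..31 (spacing = 11.1290 s).
Entry k is valid iff k * 345/31 <= 180 iff k <= 31 * 180 / 345 = 16.1739
n_valid = floor(16.1739) = 16
(n_stale = 31 - 16 = 15)

16


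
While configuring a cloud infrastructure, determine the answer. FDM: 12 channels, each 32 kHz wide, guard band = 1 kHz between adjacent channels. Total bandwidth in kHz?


Given: 12 channels, 32 kHz each, guard = 1 kHz
Channel bandwidth = 12 * 32 = 384 kHz
Guard bands = 11 gaps * 1 kHz = 11 kHz
Total = 384 + 11 = 395 kHz

395


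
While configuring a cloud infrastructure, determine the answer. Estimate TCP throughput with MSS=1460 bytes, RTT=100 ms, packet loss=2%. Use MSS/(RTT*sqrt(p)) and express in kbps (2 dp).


Given: MSS = 1460 bytes, RTT = 100 ms, loss = 2%
RTT in seconds = 100 / 1000 = 0.1
Loss rate = 2% = 0.02
sqrt(loss) = sqrt(0.02) = 0.141421356237
Throughput (bytes/s) = 1460 / (0.1 * 0.141421356237) = 103237.5901
Throughput (kbps) = 103237.5901 * 8 / 1000 = 825.900720 -> 825.90 kbps (2 dp)

825.90


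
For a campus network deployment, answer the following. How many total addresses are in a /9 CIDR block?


Given: CIDR prefix /9
Host bits = 32 - 9 = 23
Total addresses = 2^23 = 8388608

8388608


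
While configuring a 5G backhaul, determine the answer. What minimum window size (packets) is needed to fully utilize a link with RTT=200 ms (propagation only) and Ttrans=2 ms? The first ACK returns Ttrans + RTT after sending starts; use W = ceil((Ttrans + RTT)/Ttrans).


Given: Ttrans = 2 ms, RTT = 200 ms (= 2 * Tprop, Tprop = 100 ms)
Time until first ACK returns = Ttrans + RTT = 2 + 200 = 202 ms
Need W * Ttrans >= Ttrans + RTT  ->  W >= (Ttrans + RTT) / Ttrans
(Ttrans + RTT) / Ttrans = 202 / 2 = 101
W_min = ceil(101) = 101

101


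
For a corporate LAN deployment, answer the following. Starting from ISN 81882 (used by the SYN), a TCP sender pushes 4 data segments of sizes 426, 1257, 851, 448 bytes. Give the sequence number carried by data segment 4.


The SYN occupies sequence number ISN = 81882, so the first data byte is ISN + 1 = 81883.
SEQ of data segment i = (ISN + 1) + sum of payload sizes of segments 1..i-1.
Segment 1: SEQ = 81883, payload = 426 bytes
Segment 2: SEQ = 82309, payload = 1257 bytes
Segment 3: SEQ = 83566, payload = 851 bytes
Segment 4: SEQ = 84417, payload = 448 bytes
SEQ of segment 4 = 81883 + 426 + 1257 + 851 = 84417

84417


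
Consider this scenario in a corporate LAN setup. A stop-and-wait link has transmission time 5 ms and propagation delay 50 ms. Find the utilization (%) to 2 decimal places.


Given: Ttrans = 5 ms, Tprop = 50 ms
RTT = 2 * Tprop = 2 * 50 = 100 ms
U = Ttrans / (Ttrans + RTT)
U = 5 / (5 + 100)
U = 5 / 105 = 0.047619
U% = 4.76%

4.76


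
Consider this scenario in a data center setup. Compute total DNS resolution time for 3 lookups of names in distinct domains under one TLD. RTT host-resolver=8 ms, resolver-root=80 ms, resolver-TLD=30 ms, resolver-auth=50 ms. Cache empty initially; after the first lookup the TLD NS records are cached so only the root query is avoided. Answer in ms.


Lookup 1 (cold cache): local + root + TLD + auth = 8 + 80 + 30 + 50 = 168 ms
Lookups 2..3 (TLD NS cached -> skip root; new domain -> still ask TLD and auth): local + TLD + auth = 8 + 30 + 50 = 88 ms each
Remaining 2 lookups: 2 * 88 = 176 ms
Total = 168 + 176 = 344 ms

344


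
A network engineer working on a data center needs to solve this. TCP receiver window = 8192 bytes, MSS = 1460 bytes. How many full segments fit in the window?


Given: RWND = 8192 bytes, MSS = 1460 bytes
Full segments = floor(RWND / MSS)
Full segments = floor(8192 / 1460)
Full segments = floor(5.611) = 5

5


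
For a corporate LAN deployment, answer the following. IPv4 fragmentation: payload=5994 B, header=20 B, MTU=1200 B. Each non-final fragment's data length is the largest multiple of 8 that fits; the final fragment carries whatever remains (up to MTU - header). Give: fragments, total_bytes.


Max data per non-final fragment = floor((MTU - header)/8)*8 = floor((1200 - 20)/8)*8 = floor(1180/8)*8 = 1176 B
Final fragment needs no 8-byte alignment: it can carry up to MTU - header = 1180 B
Non-final fragments needed = ceil((payload - 1180) / 1176) = ceil(4814/1176) = ceil(4.0935) = 5
Number of fragments = 5 + 1 = 6
Fragment sizes (data): 5 * 1176 B + 114 B (last, 114 <= 1180 OK)
Total bytes sent = payload + n_frags * header = 5994 + 6*20 = 5994 + 120 = 6114 B

6, 6114
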